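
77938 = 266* 293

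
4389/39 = 112 + 7/13 = 112.54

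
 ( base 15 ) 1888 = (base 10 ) 5303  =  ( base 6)40315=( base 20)D53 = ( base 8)12267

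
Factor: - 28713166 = - 2^1*14356583^1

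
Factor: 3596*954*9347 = 32065668648 = 2^3*3^2*13^1*29^1*31^1*53^1*719^1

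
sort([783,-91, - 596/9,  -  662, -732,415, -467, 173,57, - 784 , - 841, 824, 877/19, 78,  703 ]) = [ - 841 , - 784, - 732,-662,-467, - 91, - 596/9,  877/19,57, 78, 173, 415,703, 783, 824]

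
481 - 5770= - 5289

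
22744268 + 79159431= 101903699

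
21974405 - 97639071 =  - 75664666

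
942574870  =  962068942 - 19494072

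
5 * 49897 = 249485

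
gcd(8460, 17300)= 20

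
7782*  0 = 0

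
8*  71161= 569288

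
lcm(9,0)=0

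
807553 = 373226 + 434327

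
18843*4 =75372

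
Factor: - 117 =  -  3^2*13^1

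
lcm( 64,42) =1344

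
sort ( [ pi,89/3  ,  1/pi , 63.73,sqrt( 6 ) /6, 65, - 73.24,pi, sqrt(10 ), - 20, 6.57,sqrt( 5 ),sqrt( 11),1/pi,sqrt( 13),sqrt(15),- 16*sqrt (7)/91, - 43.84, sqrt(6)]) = [- 73.24  , - 43.84, - 20, - 16*sqrt( 7) /91,1/pi, 1/pi,sqrt( 6 )/6,sqrt (5),sqrt (6 ),pi, pi, sqrt( 10),sqrt( 11 ), sqrt(13), sqrt(15),6.57, 89/3,63.73,65]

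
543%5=3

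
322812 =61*5292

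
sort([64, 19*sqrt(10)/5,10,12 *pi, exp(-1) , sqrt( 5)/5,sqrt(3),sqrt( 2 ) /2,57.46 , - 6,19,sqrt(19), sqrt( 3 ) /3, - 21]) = [ - 21,-6, exp(-1),sqrt( 5) /5,sqrt( 3)/3,sqrt(2 )/2, sqrt( 3),sqrt(19) , 10, 19*sqrt( 10)/5, 19, 12*pi,57.46,64]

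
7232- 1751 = 5481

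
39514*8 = 316112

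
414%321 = 93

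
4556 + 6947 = 11503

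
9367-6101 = 3266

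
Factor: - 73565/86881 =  - 5^1*283^(-1)*307^( - 1) * 14713^1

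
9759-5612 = 4147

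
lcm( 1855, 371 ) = 1855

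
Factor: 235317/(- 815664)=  - 78439/271888=- 2^( - 4 ) * 16993^(-1 )*78439^1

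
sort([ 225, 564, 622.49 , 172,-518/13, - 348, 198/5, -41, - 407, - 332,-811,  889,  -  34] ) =[ - 811, - 407,-348, -332, - 41, - 518/13,-34,198/5 , 172,  225,564,622.49, 889] 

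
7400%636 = 404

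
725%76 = 41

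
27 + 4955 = 4982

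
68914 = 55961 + 12953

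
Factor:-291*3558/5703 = -2^1*3^1*97^1*593^1*1901^( - 1) = - 345126/1901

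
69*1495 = 103155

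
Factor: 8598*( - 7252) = -2^3*3^1*  7^2 * 37^1*1433^1 =-62352696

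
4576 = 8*572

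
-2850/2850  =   - 1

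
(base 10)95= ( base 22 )47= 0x5F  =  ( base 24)3N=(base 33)2T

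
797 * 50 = 39850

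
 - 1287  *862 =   -  1109394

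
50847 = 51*997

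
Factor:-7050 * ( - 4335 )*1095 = 2^1*3^3*5^4*17^2*47^1 * 73^1 = 33465116250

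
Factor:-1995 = -3^1*5^1*7^1*19^1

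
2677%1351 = 1326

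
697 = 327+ 370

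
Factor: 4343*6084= 26422812 = 2^2 * 3^2*13^2*43^1 * 101^1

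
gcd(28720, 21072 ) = 16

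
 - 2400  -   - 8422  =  6022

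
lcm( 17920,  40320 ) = 161280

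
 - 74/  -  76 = 37/38 =0.97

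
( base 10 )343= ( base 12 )247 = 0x157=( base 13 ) 205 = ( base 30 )BD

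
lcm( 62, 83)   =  5146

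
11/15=11/15  =  0.73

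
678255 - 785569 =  - 107314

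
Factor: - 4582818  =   - 2^1*3^4*28289^1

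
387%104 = 75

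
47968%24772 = 23196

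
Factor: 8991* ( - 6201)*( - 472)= 26315506152 = 2^3*3^7*13^1*37^1*53^1*59^1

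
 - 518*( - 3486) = 1805748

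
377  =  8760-8383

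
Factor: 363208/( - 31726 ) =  - 332/29 =- 2^2*29^( - 1 )*83^1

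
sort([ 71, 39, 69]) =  [ 39,69 , 71] 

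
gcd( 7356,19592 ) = 4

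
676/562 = 1 + 57/281 =1.20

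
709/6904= 709/6904 = 0.10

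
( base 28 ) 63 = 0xAB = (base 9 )210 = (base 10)171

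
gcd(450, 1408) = 2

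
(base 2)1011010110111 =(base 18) hh1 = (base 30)6dp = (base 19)g21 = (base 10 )5815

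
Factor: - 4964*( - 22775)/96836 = 5^2 * 17^1*43^( - 1 )*73^1*563^( -1)*911^1= 28263775/24209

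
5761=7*823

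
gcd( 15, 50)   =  5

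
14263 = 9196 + 5067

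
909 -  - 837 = 1746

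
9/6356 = 9/6356=0.00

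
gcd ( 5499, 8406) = 9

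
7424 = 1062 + 6362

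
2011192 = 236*8522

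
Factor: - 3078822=  -  2^1*3^1 *513137^1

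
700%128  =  60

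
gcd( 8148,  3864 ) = 84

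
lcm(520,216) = 14040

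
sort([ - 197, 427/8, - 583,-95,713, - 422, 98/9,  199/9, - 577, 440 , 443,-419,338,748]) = [ - 583, - 577, - 422, - 419, - 197,- 95,98/9,  199/9,427/8,  338, 440,  443 , 713,748] 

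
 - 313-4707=- 5020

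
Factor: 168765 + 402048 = 3^1*190271^1 = 570813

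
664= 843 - 179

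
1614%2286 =1614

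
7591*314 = 2383574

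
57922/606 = 95 + 176/303 = 95.58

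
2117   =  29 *73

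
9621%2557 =1950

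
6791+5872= 12663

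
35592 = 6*5932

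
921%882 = 39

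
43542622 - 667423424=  - 623880802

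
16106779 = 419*38441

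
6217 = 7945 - 1728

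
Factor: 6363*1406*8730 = 2^2*3^4*5^1 * 7^1 * 19^1*37^1*97^1 * 101^1 = 78101879940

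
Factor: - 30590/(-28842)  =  3^( - 1 ) * 5^1*7^1*11^( - 1) = 35/33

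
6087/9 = 676+ 1/3 = 676.33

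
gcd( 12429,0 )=12429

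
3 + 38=41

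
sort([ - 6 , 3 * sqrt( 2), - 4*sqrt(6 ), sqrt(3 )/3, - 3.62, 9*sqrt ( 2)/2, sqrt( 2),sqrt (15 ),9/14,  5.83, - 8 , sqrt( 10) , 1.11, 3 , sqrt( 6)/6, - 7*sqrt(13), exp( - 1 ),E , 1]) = [ - 7 * sqrt(13), - 4*sqrt(6), - 8, - 6, - 3.62, exp( - 1), sqrt(6 )/6, sqrt( 3)/3,9/14, 1, 1.11, sqrt(2) , E, 3, sqrt ( 10), sqrt(15 ), 3*sqrt (2), 5.83 , 9*sqrt(2)/2 ]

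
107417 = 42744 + 64673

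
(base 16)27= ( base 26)1D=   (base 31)18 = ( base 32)17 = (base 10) 39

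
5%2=1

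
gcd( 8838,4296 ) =6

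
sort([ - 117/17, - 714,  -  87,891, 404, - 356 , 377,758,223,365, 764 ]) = [-714, - 356, - 87, - 117/17,  223,365, 377, 404, 758, 764, 891 ]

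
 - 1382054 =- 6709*206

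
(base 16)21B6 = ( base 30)9HK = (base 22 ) HI6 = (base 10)8630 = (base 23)g75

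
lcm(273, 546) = 546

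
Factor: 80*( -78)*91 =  - 567840  =  -  2^5*3^1*5^1 * 7^1*13^2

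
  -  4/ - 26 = 2/13 = 0.15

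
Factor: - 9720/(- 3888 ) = 2^(  -  1)*5^1 = 5/2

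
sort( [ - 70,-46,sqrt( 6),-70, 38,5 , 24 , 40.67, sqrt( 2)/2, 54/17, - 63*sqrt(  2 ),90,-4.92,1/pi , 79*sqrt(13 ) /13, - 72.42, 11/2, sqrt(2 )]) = [-63 *sqrt(2) ,-72.42 , -70, - 70,- 46,  -  4.92, 1/pi,sqrt( 2 )/2, sqrt(2 ), sqrt(6 ), 54/17,5, 11/2 , 79*sqrt (13) /13, 24, 38,40.67,  90] 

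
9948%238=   190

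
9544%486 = 310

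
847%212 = 211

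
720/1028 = 180/257 = 0.70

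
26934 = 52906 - 25972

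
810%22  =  18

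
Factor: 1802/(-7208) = -1/4 = -2^(-2 ) 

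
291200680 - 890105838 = -598905158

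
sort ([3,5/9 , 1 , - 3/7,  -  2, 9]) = [-2, -3/7, 5/9, 1, 3, 9]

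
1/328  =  1/328 = 0.00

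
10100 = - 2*( - 5050)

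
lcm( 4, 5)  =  20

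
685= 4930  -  4245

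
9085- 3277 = 5808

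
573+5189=5762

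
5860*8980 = 52622800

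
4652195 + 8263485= 12915680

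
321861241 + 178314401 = 500175642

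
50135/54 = 50135/54 = 928.43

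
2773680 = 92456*30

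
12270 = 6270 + 6000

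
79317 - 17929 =61388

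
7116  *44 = 313104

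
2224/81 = 27 +37/81   =  27.46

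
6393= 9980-3587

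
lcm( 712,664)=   59096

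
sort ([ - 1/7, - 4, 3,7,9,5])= [ - 4, -1/7, 3 , 5,7,9]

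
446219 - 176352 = 269867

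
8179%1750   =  1179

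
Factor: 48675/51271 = 75/79= 3^1*5^2*79^( - 1 ) 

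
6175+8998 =15173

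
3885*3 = 11655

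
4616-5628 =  - 1012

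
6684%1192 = 724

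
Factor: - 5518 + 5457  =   - 61^1 = - 61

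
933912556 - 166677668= 767234888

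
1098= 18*61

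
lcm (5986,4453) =365146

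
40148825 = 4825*8321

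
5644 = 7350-1706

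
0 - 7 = - 7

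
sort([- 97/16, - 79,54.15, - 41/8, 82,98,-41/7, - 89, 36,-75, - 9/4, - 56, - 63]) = [ - 89, - 79,-75, - 63, - 56,  -  97/16, - 41/7, -41/8,-9/4, 36, 54.15, 82, 98]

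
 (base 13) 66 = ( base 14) 60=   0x54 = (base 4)1110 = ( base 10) 84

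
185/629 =5/17 = 0.29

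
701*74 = 51874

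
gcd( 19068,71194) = 2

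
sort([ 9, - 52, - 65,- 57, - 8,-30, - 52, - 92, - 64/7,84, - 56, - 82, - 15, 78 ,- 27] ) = [-92, - 82 , - 65,  -  57, - 56 , - 52,  -  52,  -  30,-27, - 15 , - 64/7 , -8, 9, 78,  84 ] 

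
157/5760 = 157/5760=0.03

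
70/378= 5/27  =  0.19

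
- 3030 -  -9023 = 5993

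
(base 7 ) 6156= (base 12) 12B0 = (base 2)100001100100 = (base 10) 2148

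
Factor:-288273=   -  3^1*307^1 * 313^1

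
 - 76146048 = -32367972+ - 43778076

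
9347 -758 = 8589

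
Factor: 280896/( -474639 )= - 2^6*7^1*757^( - 1 ) = - 448/757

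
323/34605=323/34605= 0.01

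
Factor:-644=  - 2^2*7^1*23^1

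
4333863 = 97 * 44679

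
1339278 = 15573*86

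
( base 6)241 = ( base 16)61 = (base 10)97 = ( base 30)37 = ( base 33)2V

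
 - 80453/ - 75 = 1072+53/75  =  1072.71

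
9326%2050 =1126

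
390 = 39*10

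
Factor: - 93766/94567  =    -  2^1 * 11^( - 1)*173^1*271^1*8597^( - 1 )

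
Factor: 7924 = 2^2*7^1*283^1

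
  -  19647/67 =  - 294 + 51/67 = -293.24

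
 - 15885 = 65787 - 81672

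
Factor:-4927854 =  - 2^1*3^1*29^1*127^1*223^1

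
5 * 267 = 1335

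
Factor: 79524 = 2^2 * 3^2*47^2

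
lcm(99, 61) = 6039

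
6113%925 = 563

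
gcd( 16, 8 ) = 8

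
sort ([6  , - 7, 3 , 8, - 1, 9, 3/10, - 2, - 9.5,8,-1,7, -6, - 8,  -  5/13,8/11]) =[ - 9.5, - 8, - 7, - 6, - 2,-1, - 1, - 5/13, 3/10 , 8/11,  3, 6,  7, 8, 8, 9] 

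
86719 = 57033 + 29686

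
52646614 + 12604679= 65251293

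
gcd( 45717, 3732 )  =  933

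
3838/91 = 42 + 16/91 = 42.18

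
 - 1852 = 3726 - 5578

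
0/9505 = 0 =0.00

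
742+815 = 1557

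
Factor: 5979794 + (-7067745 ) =-541^1*2011^1=- 1087951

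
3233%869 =626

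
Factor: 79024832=2^6*149^1* 8287^1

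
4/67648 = 1/16912  =  0.00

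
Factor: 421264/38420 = 2^2 * 5^( -1)*17^( - 1)*233^1 = 932/85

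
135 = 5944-5809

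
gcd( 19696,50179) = 1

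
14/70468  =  7/35234 = 0.00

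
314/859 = 314/859=0.37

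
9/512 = 9/512 = 0.02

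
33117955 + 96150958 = 129268913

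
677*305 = 206485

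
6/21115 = 6/21115 = 0.00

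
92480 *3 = 277440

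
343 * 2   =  686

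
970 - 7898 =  - 6928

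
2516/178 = 1258/89 =14.13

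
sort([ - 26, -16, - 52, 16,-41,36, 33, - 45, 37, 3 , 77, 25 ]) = [ - 52, - 45, - 41  ,  -  26, - 16, 3,16, 25, 33, 36,37, 77] 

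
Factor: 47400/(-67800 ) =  - 79^1*113^( -1) = -79/113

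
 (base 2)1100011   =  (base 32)33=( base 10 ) 99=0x63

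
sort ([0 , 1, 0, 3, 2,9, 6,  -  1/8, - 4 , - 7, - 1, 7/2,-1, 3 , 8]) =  [ -7, - 4,-1, - 1, - 1/8, 0  ,  0, 1,2, 3, 3,7/2, 6,  8, 9]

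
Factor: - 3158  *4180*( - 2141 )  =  2^3 * 5^1*11^1 * 19^1*1579^1*2141^1= 28262142040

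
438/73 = 6 = 6.00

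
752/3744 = 47/234 = 0.20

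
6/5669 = 6/5669 = 0.00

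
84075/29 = 2899+4/29= 2899.14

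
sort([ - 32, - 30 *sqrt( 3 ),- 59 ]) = [- 59,-30*sqrt( 3),- 32]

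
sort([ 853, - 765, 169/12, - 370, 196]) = [- 765,  -  370, 169/12, 196, 853]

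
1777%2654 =1777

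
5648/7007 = 5648/7007=0.81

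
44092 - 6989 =37103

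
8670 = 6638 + 2032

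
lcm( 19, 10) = 190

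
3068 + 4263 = 7331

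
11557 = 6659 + 4898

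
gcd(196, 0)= 196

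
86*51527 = 4431322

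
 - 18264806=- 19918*917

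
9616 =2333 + 7283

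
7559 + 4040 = 11599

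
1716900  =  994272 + 722628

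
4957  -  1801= 3156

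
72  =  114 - 42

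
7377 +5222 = 12599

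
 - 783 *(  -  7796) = 6104268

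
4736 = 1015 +3721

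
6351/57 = 2117/19 = 111.42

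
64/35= 64/35 = 1.83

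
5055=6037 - 982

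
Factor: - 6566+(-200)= - 2^1*17^1*199^1 = - 6766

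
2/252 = 1/126 =0.01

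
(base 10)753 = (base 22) 1C5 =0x2f1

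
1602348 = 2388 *671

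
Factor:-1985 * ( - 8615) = 5^2*397^1*1723^1 = 17100775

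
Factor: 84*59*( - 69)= -341964=- 2^2*3^2 * 7^1*23^1*59^1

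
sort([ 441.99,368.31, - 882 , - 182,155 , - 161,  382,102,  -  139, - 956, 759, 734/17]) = [  -  956, - 882, - 182, - 161, - 139, 734/17,102 , 155, 368.31,382, 441.99, 759 ] 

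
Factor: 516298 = 2^1*37^1 * 6977^1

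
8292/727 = 8292/727 = 11.41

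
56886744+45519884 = 102406628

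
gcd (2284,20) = 4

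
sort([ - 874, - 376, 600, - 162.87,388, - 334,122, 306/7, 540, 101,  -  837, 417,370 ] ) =[ - 874,-837, - 376, - 334, - 162.87, 306/7,101,122, 370, 388, 417, 540,600 ] 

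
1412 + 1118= 2530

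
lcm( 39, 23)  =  897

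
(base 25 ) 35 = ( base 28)2O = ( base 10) 80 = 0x50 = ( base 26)32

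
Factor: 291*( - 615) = -178965 =- 3^2*5^1*41^1* 97^1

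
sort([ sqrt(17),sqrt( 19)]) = [ sqrt(17),sqrt(19 )]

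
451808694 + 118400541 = 570209235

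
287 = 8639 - 8352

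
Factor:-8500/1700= - 5^1 =-5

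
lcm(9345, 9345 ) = 9345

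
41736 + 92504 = 134240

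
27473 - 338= 27135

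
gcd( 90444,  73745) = 1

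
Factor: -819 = - 3^2* 7^1*13^1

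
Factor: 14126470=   2^1*5^1 * 1412647^1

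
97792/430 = 48896/215 = 227.42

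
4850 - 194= 4656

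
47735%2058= 401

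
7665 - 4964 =2701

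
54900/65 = 10980/13 = 844.62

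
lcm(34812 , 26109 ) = 104436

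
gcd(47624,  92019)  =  1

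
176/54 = 3 + 7/27  =  3.26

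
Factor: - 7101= - 3^3*263^1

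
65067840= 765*85056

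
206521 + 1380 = 207901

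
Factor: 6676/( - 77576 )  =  -2^( - 1)*1669^1 * 9697^(-1) = - 1669/19394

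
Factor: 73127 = 73127^1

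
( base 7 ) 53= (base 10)38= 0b100110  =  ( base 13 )2C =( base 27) 1b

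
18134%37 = 4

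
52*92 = 4784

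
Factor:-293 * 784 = -2^4*7^2*293^1 = - 229712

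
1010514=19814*51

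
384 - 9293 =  - 8909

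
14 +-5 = 9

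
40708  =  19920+20788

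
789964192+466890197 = 1256854389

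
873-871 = 2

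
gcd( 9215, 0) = 9215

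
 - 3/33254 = -1+33251/33254 = -0.00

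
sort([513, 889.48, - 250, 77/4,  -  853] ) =[ - 853,-250, 77/4,513,889.48 ]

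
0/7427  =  0=0.00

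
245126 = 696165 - 451039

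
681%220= 21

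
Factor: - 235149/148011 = - 479^(- 1)*761^1=- 761/479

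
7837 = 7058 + 779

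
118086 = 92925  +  25161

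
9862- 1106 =8756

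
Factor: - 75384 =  - 2^3*3^3*349^1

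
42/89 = 42/89 = 0.47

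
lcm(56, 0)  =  0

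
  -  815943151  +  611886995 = - 204056156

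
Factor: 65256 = 2^3 *3^1*2719^1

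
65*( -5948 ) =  - 386620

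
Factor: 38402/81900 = 211/450 = 2^ ( - 1)*3^(  -  2 )*5^( - 2 )*211^1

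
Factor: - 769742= - 2^1*83^1* 4637^1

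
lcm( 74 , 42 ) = 1554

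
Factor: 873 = 3^2*97^1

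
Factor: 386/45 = 2^1*3^( - 2 )*5^( - 1 )*193^1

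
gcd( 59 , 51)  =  1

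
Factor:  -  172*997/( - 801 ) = 171484/801= 2^2*3^( - 2)*43^1 * 89^( - 1)* 997^1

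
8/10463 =8/10463 = 0.00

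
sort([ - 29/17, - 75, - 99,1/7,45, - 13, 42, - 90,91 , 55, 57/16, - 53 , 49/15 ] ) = [ - 99, - 90 , - 75,-53, - 13,  -  29/17, 1/7, 49/15, 57/16, 42, 45,  55,91] 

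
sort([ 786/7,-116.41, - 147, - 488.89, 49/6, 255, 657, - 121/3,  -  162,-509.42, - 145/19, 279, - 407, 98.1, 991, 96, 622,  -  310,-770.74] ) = [ - 770.74, - 509.42, - 488.89, - 407, - 310, - 162, - 147,-116.41, - 121/3, - 145/19,49/6, 96, 98.1,786/7  ,  255,279,622, 657, 991]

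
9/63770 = 9/63770= 0.00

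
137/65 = 137/65 =2.11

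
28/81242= 2/5803 =0.00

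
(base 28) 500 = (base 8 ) 7520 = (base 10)3920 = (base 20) 9g0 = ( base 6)30052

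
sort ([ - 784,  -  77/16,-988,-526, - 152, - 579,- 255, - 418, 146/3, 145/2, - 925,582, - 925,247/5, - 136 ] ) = [ - 988, - 925, - 925,- 784, - 579, - 526,-418, - 255, - 152, - 136, - 77/16,146/3, 247/5,145/2,582] 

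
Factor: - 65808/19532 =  - 16452/4883 = -2^2*3^2*19^( - 1)*257^( - 1)*457^1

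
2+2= 4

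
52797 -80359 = - 27562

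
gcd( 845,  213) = 1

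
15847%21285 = 15847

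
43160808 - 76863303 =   -  33702495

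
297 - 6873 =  - 6576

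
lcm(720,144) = 720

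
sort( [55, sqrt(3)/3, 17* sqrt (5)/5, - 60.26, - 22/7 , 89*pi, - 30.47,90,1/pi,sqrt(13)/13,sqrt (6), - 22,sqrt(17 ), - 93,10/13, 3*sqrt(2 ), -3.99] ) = [ - 93 , -60.26,  -  30.47, - 22,  -  3.99, - 22/7, sqrt(13 ) /13,1/pi,sqrt(3 )/3,10/13,sqrt(6),sqrt( 17 ) , 3*sqrt ( 2 ) , 17*sqrt(5 ) /5 , 55,  90,89*pi]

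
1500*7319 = 10978500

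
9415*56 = 527240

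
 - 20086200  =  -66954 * 300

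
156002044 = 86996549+69005495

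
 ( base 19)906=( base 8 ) 6267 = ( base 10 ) 3255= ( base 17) B48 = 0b110010110111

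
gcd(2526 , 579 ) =3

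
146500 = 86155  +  60345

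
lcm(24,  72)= 72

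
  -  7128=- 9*792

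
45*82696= 3721320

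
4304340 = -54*( -79710 ) 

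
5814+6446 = 12260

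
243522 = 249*978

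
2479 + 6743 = 9222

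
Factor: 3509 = 11^2 * 29^1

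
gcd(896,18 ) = 2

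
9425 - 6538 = 2887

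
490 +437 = 927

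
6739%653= 209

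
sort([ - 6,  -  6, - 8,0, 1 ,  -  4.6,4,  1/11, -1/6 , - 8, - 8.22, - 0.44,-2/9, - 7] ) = [ - 8.22, - 8, - 8, - 7, - 6, - 6, - 4.6,- 0.44,  -  2/9, - 1/6,0,1/11,1,  4]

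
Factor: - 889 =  - 7^1*127^1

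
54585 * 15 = 818775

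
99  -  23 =76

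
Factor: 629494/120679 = 2^1 *13^( - 1)*9283^( - 1)*314747^1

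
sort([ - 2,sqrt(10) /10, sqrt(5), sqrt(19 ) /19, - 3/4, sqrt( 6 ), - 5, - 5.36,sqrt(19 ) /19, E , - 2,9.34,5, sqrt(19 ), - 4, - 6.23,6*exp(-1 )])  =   [-6.23,  -  5.36, - 5, - 4, - 2, - 2, - 3/4, sqrt(19) /19, sqrt(19 )/19, sqrt( 10) /10,  6*exp( - 1) , sqrt( 5 ),sqrt(6),E, sqrt(19),  5, 9.34 ] 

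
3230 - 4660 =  - 1430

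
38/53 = 38/53 = 0.72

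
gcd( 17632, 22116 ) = 76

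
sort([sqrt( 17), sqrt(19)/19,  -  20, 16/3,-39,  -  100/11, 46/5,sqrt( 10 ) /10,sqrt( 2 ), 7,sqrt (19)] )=[ - 39, - 20, - 100/11,sqrt (19)/19,sqrt( 10 )/10, sqrt ( 2 ),sqrt ( 17), sqrt( 19),16/3  ,  7, 46/5] 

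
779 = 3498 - 2719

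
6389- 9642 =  -3253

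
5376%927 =741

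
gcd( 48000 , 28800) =9600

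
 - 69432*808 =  - 56101056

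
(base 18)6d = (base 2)1111001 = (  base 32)3P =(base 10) 121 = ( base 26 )4H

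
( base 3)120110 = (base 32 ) D1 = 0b110100001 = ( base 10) 417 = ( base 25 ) gh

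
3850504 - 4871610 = -1021106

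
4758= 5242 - 484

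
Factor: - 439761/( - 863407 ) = 3^1*7^1*43^1 * 443^(-1 )*487^1 * 1949^( - 1)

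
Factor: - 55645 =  - 5^1*31^1*359^1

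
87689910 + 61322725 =149012635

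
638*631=402578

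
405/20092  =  405/20092= 0.02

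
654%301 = 52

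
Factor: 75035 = 5^1*43^1*349^1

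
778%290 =198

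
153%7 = 6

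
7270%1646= 686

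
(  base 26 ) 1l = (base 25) 1M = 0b101111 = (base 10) 47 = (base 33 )1e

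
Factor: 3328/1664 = 2^1= 2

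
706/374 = 1 + 166/187 = 1.89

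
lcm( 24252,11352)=533544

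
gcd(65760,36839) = 1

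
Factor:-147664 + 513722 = 2^1 * 7^1 * 11^1*2377^1 = 366058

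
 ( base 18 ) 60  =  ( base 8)154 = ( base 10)108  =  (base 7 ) 213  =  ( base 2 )1101100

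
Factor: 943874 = 2^1*17^2*23^1 *71^1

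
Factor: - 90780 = -2^2*3^1*5^1*17^1*89^1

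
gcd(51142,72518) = 2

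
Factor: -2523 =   -  3^1*29^2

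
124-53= 71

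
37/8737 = 37/8737 = 0.00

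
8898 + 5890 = 14788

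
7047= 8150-1103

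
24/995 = 24/995 = 0.02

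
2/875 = 2/875= 0.00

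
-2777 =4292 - 7069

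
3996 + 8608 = 12604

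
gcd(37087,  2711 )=1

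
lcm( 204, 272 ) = 816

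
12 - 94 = -82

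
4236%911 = 592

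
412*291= 119892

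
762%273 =216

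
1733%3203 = 1733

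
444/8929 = 444/8929 = 0.05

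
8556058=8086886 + 469172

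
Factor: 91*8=2^3*7^1*13^1 = 728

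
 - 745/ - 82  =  9  +  7/82 = 9.09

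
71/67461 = 71/67461 = 0.00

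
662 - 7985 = -7323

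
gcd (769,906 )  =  1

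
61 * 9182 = 560102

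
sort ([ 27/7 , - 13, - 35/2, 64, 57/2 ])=[- 35/2, - 13 , 27/7, 57/2, 64]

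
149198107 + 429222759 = 578420866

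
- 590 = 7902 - 8492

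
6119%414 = 323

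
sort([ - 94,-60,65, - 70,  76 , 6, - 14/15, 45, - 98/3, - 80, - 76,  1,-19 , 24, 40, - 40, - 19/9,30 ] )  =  [ - 94,-80, -76, - 70, - 60, - 40, - 98/3, - 19, - 19/9, - 14/15, 1,6,24,30, 40,45,65,76]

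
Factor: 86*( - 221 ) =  - 2^1*13^1*17^1*43^1 = - 19006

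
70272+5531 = 75803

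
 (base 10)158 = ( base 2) 10011110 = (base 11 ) 134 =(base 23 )6K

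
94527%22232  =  5599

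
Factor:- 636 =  - 2^2*3^1* 53^1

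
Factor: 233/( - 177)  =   - 3^( - 1 ) * 59^( - 1)*233^1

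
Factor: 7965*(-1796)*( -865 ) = 2^2*3^3*5^2 * 59^1*173^1*449^1= 12373946100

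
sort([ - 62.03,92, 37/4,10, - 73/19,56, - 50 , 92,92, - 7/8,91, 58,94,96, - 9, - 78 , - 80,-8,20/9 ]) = [ - 80, - 78,  -  62.03, -50,-9, - 8,-73/19, - 7/8,20/9, 37/4,10,56 , 58,91, 92,92, 92,94,96 ]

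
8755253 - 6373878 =2381375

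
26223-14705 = 11518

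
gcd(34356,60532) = 1636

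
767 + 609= 1376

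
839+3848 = 4687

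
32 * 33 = 1056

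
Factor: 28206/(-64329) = - 2^1*3^1*41^(-1 ) * 523^(-1)*1567^1=- 9402/21443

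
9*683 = 6147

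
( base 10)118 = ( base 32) 3M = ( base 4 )1312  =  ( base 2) 1110110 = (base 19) 64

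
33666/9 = 3740+2/3 =3740.67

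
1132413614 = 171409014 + 961004600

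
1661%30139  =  1661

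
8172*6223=50854356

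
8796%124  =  116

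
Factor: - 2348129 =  - 7^2*173^1*277^1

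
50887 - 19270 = 31617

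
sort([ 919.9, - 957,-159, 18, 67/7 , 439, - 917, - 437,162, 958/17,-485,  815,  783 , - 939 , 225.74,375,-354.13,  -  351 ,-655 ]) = [ - 957,  -  939,-917, - 655,-485, - 437, - 354.13, - 351, - 159, 67/7, 18, 958/17, 162, 225.74, 375,439 , 783, 815, 919.9]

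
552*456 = 251712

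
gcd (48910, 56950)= 670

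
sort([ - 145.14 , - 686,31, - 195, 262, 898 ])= [ - 686, - 195, - 145.14,  31,262, 898 ]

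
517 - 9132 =- 8615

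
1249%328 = 265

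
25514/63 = 25514/63 =404.98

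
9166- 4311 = 4855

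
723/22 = 723/22 = 32.86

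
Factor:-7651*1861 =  - 7^1*1093^1*1861^1 = -14238511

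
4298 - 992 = 3306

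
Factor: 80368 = 2^4 * 5023^1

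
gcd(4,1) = 1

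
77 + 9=86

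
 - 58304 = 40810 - 99114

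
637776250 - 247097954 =390678296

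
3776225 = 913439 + 2862786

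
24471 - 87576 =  - 63105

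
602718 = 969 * 622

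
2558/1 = 2558= 2558.00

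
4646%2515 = 2131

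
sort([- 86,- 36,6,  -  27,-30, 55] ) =[-86,-36,  -  30,- 27,6,55 ]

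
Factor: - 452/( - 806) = 226/403= 2^1*13^( - 1)*31^(- 1)*113^1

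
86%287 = 86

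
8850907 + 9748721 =18599628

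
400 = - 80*( - 5)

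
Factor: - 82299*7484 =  -2^2*3^1*7^1*1871^1*3919^1  =  -615925716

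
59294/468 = 29647/234  =  126.70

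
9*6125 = 55125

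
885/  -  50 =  - 177/10 = - 17.70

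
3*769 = 2307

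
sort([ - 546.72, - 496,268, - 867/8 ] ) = [ - 546.72, - 496,  -  867/8, 268]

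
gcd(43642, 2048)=2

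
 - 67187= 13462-80649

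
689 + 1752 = 2441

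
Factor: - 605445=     -  3^1*5^1*181^1 * 223^1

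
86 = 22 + 64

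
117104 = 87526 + 29578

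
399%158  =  83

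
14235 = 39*365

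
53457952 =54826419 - 1368467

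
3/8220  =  1/2740 = 0.00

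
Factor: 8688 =2^4*3^1*181^1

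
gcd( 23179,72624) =1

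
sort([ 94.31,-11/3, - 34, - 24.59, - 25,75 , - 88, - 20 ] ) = [ - 88, - 34, - 25, - 24.59, - 20, - 11/3, 75,94.31 ] 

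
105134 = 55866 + 49268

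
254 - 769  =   - 515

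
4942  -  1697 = 3245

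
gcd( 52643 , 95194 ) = 1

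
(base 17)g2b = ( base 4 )1020331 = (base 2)1001000111101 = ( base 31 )4QJ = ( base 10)4669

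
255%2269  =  255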